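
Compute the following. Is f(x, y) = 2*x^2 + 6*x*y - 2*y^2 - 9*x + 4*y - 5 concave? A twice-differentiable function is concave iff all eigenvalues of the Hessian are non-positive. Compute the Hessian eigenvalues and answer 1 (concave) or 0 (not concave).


The Hessian of f(x,y) = 2*x^2 + 6*x*y - 2*y^2 - 9*x + 4*y - 5 is:
H = [[4, 6], [6, -4]]
Trace = 4 - 4 = 0
Determinant = 4*-4 - (6)^2 = -52
Discriminant = (0)^2 - 4*-52 = 208.0
Eigenvalues: lambda_1 = -7.2111, lambda_2 = 7.2111
The function is not concave.

0


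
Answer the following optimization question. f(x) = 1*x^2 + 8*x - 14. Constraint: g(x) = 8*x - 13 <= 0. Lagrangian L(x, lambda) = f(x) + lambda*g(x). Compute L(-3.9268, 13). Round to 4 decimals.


Step 1: Evaluate f(x).
f(-3.9268) = 1*(-3.9268)^2 + 8*(-3.9268) - 14 = -29.9946
Step 2: Evaluate g(x).
g(-3.9268) = 8*-3.9268 - 13 = -44.4144
Step 3: Compute Lagrangian.
L = -29.9946 + 13*-44.4144 = -607.3818


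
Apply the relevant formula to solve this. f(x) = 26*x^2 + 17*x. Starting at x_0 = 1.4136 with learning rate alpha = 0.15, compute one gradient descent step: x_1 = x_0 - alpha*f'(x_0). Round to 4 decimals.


We compute the gradient at x_0 and apply the update.
f'(x) = 52*x + 17
f'(1.4136) = 52*1.4136 + 17 = 90.5072
x_1 = 1.4136 - 0.15*90.5072 = -12.1625


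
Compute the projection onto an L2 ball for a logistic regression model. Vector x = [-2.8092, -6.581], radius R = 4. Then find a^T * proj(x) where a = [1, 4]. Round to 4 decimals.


Step 1: Compute ||x|| (intermediates to 6 decimals).
||x|| = sqrt((-2.8092)^2 + (-6.581)^2) = 7.155499
Step 2: Project.
Since ||x|| > R, scale = R/||x|| = 4/7.155499 = 0.559011, proj(x) = scale * x
proj(x) = [-1.570374, -3.678851]
Step 3: Dot product.
a^T * proj(x) = 1*(-1.570374) + 4*(-3.678851) = -16.2858


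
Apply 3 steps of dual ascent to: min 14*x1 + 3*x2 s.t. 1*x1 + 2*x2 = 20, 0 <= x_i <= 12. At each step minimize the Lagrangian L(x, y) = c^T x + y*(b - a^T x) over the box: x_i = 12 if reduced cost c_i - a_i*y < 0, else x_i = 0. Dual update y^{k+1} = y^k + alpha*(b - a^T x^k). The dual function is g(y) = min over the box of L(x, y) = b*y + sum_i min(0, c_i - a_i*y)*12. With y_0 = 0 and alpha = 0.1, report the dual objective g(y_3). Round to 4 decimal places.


Dual ascent for LP: min 14*x1 + 3*x2, 1*x1 + 2*x2 = 20, 0 <= x_i <= 12
Step 1: y^k = 0.0, reduced costs: (14.0, 3.0)
  x^k = (0.0, 0.0), subgradient = b - a^T x = 20.0
  y^{k+1} = 0.0 + 0.1*20.0 = 2.0
Step 2: y^k = 2.0, reduced costs: (12.0, -1.0)
  x^k = (0.0, 12.0), subgradient = b - a^T x = -4.0
  y^{k+1} = 2.0 + 0.1*-4.0 = 1.6
Step 3: y^k = 1.6, reduced costs: (12.4, -0.2)
  x^k = (0.0, 12.0), subgradient = b - a^T x = -4.0
  y^{k+1} = 1.6 + 0.1*-4.0 = 1.2
Dual objective at y_3 = 1.2: reduced costs (12.8, 0.6), box minimizer x = (0.0, 0.0)
g(y_3) = b*y + (c1 - a1*y)*x1 + (c2 - a2*y)*x2 = 20*1.2 + 12.8*0.0 + 0.6*0.0 = 24.0 + 0.0 + 0.0 = 24.0


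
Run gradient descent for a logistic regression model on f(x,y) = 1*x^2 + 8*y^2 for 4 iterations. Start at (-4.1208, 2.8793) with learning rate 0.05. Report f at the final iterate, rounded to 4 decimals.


Gradient descent on f(x,y) = 1*x^2 + 8*y^2.
Starting point: (-4.1208, 2.8793), alpha = 0.05
Step 1: grad_x = 2*1*-4.1208 = -8.2416, grad_y = 2*8*2.8793 = 46.0688
  x_1 = -4.1208 - 0.05*-8.2416 = -3.7087
  y_1 = 2.8793 - 0.05*46.0688 = 0.5759
Step 2: grad_x = 2*1*-3.7087 = -7.4174, grad_y = 2*8*0.5759 = 9.2138
  x_2 = -3.7087 - 0.05*-7.4174 = -3.3378
  y_2 = 0.5759 - 0.05*9.2138 = 0.1152
Step 3: grad_x = 2*1*-3.3378 = -6.6757, grad_y = 2*8*0.1152 = 1.8428
  x_3 = -3.3378 - 0.05*-6.6757 = -3.0041
  y_3 = 0.1152 - 0.05*1.8428 = 0.023
Step 4: grad_x = 2*1*-3.0041 = -6.0081, grad_y = 2*8*0.023 = 0.3686
  x_4 = -3.0041 - 0.05*-6.0081 = -2.7037
  y_4 = 0.023 - 0.05*0.3686 = 0.0046
f(-2.7037, 0.0046) = 1*(-2.7037)^2 + 8*0.0046^2 = 7.3099


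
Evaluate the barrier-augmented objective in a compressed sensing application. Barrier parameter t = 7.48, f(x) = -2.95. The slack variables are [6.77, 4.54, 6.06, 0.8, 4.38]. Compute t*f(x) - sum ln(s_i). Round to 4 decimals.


Step 1: Compute log-barrier.
ln values: [1.9125, 1.5129, 1.8017, -0.2231, 1.477]
phi = -(1.9125 + 1.5129 + 1.8017 - 0.2231 + 1.477) = -6.481
Step 2: Compute augmented objective.
t*f(x) = 7.48*-2.95 = -22.066
Total = -22.066 - 6.481 = -28.547


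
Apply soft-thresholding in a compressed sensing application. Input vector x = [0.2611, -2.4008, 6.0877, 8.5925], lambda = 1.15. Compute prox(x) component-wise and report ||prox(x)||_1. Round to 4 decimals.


Soft-thresholding with lambda = 1.15:
prox(0.2611) = sign(0.2611)*max(|0.2611| - 1.15, 0) = 0.0
prox(-2.4008) = sign(-2.4008)*max(|-2.4008| - 1.15, 0) = -1.2508
prox(6.0877) = sign(6.0877)*max(|6.0877| - 1.15, 0) = 4.9377
prox(8.5925) = sign(8.5925)*max(|8.5925| - 1.15, 0) = 7.4425
prox(x) = [0.0, -1.2508, 4.9377, 7.4425]
||prox(x)||_1 = 0.0 + 1.2508 + 4.9377 + 7.4425 = 13.631


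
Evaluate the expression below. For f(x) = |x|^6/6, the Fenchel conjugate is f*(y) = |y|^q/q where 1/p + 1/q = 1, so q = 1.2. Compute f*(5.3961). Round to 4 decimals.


The conjugate exponent q satisfies 1/p + 1/q = 1.
p = 6, so q = 6/(6 - 1) = 1.2
|y|^q = 5.3961^1.2 = 7.5596
f*(5.3961) = 7.5596 / 1.2 = 6.2996


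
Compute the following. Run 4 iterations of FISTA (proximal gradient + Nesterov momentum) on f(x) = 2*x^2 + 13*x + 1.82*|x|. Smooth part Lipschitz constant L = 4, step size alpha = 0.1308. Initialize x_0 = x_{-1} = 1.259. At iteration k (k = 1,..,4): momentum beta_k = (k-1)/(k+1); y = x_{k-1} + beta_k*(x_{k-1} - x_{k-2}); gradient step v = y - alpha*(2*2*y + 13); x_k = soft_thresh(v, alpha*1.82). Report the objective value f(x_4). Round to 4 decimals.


FISTA on f(x) = 2*x^2 + 13*x + 1.82*|x|
L = 4, alpha = 0.1308
Iteration 1: beta = 0.0, y = 1.259 + 0.0*(1.259 - 1.259) = 1.259
  grad(y) = 18.036, v = y - alpha*grad = -1.1001
  prox(v) = soft_thresh(-1.1001, 0.2381) = -0.8621
Iteration 2: beta = 0.3333, y = -0.8621 + 0.3333*(-0.8621 - 1.259) = -1.5691
  grad(y) = 6.7237, v = y - alpha*grad = -2.4485
  prox(v) = soft_thresh(-2.4485, 0.2381) = -2.2105
Iteration 3: beta = 0.5, y = -2.2105 + 0.5*(-2.2105 + 0.8621) = -2.8847
  grad(y) = 1.4612, v = y - alpha*grad = -3.0758
  prox(v) = soft_thresh(-3.0758, 0.2381) = -2.8378
Iteration 4: beta = 0.6, y = -2.8378 + 0.6*(-2.8378 + 2.2105) = -3.2141
  grad(y) = 0.1435, v = y - alpha*grad = -3.2329
  prox(v) = soft_thresh(-3.2329, 0.2381) = -2.9948
f(x_4) = 2*(-2.9948)^2 + 13*(-2.9948) + 1.82*|-2.9948| = -15.5442


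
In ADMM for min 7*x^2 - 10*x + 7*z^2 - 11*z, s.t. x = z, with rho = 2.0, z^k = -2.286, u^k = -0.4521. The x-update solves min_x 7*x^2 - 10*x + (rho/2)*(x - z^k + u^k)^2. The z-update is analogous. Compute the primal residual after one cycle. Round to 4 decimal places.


ADMM iteration with rho = 2.0, z^k = -2.286, u^k = -0.4521
Step 1: x-update.
Minimize 7*x^2 - 10*x + (2.0/2)*(x + 2.286 - 0.4521)^2
FOC: (2*7 + 2.0)*x = 10 + 2.0*(-2.286 + 0.4521)
x^{k+1} = 0.3958
Step 2: z-update.
Minimize 7*z^2 - 11*z + (2.0/2)*(0.3958 - z - 0.4521)^2
FOC: (2*7 + 2.0)*z = 11 + 2.0*(0.3958 - 0.4521)
z^{k+1} = 0.6805
Step 3: u-update.
u^{k+1} = -0.4521 + 0.3958 - 0.6805 = -0.7368
Step 4: Primal residual = |0.3958 - 0.6805| = 0.2847


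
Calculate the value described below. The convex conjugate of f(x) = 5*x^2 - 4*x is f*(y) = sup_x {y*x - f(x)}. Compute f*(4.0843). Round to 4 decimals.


f*(y) = sup_x {y*x - a*x^2 - b*x} = sup_x {(y-b)*x - a*x^2}
FOC: (y - b) - 2a*x = 0 => x* = (y - b)/(2a)
x* = (4.0843 + 4)/(2*5) = 0.8084
f*(4.0843) = (y-b)^2/(4a) = (4.0843 + 4)^2/(4*5)
= 65.3559/20 = 3.2678


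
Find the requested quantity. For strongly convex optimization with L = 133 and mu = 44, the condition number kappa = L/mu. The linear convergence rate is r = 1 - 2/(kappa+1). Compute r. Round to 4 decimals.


Step 1: Compute the condition number.
kappa = L/mu = 133/44 = 3.0227
Step 2: Compute the convergence rate.
r = 1 - 2/(kappa + 1) = 1 - 2*mu/(L + mu) = (L - mu)/(L + mu) = 89/177 = 0.5028


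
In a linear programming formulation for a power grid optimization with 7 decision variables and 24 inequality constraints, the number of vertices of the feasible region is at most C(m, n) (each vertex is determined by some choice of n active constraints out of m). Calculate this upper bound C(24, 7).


Each vertex corresponds to some choice of n active constraints out of m, so the number of vertices is at most C(m, n) = m! / (n!(m-n)!).
m = 24, n = 7
Numerator: 24 * 23 * 22 * 21 * 20 * 19 * 18
Denominator: 7! = 5040
C(24, 7) = 346104


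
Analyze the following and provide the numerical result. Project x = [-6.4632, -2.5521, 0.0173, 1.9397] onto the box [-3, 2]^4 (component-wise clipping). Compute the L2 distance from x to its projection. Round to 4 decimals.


Project each component onto [-3, 2].
clip(-6.4632) = -3.0, clip(-2.5521) = -2.5521, clip(0.0173) = 0.0173, clip(1.9397) = 1.9397
Projection = [-3.0, -2.5521, 0.0173, 1.9397]
Squared diffs: [11.9938, 0.0, 0.0, 0.0]
Distance = sqrt(11.9938) = 3.4632


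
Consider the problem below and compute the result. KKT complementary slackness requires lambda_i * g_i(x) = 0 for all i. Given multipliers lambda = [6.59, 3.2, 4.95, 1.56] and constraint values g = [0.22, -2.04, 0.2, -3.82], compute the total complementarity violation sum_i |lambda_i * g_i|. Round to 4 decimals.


KKT complementary slackness check:
lambda_1 * g_1 = 6.59 * 0.22 = 1.4498
lambda_2 * g_2 = 3.2 * -2.04 = -6.528
lambda_3 * g_3 = 4.95 * 0.2 = 0.99
lambda_4 * g_4 = 1.56 * -3.82 = -5.9592
Total violation = 1.4498 + 6.528 + 0.99 + 5.9592 = 14.927


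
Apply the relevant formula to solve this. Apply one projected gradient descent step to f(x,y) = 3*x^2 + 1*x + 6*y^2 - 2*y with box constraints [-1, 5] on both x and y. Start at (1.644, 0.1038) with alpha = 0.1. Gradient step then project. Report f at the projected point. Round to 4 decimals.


Step 1: Compute gradient at (1.644, 0.1038).
grad_x = 2*3*1.644 + 1 = 10.864
grad_y = 2*6*0.1038 - 2 = -0.7544
Step 2: Gradient step.
x_raw = 1.644 - 0.1*10.864 = 0.5576
y_raw = 0.1038 - 0.1*-0.7544 = 0.1792
Step 3: Project onto [-1, 5].
x_proj = clip(0.5576) = 0.5576
y_proj = clip(0.1792) = 0.1792
Step 4: Evaluate f.
f(0.5576, 0.1792) = 1.3246


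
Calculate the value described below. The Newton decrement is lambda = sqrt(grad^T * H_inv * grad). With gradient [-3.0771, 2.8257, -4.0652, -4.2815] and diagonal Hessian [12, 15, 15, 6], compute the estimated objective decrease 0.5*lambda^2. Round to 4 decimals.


Step 1: H is diagonal, so H^(-1) * g = [-0.2564, 0.1884, -0.271, -0.7136].
Step 2: g^T H^(-1) g = sum_i g_i^2 / H_ii
  = (-3.0771)^2/12 + (2.8257)^2/15 + (-4.0652)^2/15 + (-4.2815)^2/6
  = 0.789 + 0.5323 + 1.1017 + 3.0552 = 5.4783
Step 3: Objective decrease = 0.5 * g^T H^(-1) g = 2.7391


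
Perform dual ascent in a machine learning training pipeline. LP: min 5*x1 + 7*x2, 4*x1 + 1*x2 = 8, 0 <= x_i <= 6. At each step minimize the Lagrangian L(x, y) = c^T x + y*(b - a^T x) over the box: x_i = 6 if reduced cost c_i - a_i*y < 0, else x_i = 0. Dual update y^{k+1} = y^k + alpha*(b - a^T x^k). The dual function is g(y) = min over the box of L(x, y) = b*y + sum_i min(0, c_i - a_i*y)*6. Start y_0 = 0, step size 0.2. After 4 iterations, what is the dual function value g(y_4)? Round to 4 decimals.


Dual ascent for LP: min 5*x1 + 7*x2, 4*x1 + 1*x2 = 8, 0 <= x_i <= 6
Step 1: y^k = 0.0, reduced costs: (5.0, 7.0)
  x^k = (0.0, 0.0), subgradient = b - a^T x = 8.0
  y^{k+1} = 0.0 + 0.2*8.0 = 1.6
Step 2: y^k = 1.6, reduced costs: (-1.4, 5.4)
  x^k = (6.0, 0.0), subgradient = b - a^T x = -16.0
  y^{k+1} = 1.6 + 0.2*-16.0 = -1.6
Step 3: y^k = -1.6, reduced costs: (11.4, 8.6)
  x^k = (0.0, 0.0), subgradient = b - a^T x = 8.0
  y^{k+1} = -1.6 + 0.2*8.0 = 0.0
Step 4: y^k = 0.0, reduced costs: (5.0, 7.0)
  x^k = (0.0, 0.0), subgradient = b - a^T x = 8.0
  y^{k+1} = 0.0 + 0.2*8.0 = 1.6
Dual objective at y_4 = 1.6: reduced costs (-1.4, 5.4), box minimizer x = (6.0, 0.0)
g(y_4) = b*y + (c1 - a1*y)*x1 + (c2 - a2*y)*x2 = 8*1.6 + (-1.4)*6.0 + 5.4*0.0 = 12.8 - 8.4 + 0.0 = 4.4


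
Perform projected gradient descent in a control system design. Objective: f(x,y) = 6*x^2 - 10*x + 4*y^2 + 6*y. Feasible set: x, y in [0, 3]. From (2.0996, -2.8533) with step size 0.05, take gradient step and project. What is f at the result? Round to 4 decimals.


Step 1: Compute gradient at (2.0996, -2.8533).
grad_x = 2*6*2.0996 - 10 = 15.1952
grad_y = 2*4*-2.8533 + 6 = -16.8264
Step 2: Gradient step.
x_raw = 2.0996 - 0.05*15.1952 = 1.3398
y_raw = -2.8533 - 0.05*-16.8264 = -2.012
Step 3: Project onto [0, 3].
x_proj = clip(1.3398) = 1.3398
y_proj = clip(-2.012) = 0.0
Step 4: Evaluate f.
f(1.3398, 0.0) = -2.6274


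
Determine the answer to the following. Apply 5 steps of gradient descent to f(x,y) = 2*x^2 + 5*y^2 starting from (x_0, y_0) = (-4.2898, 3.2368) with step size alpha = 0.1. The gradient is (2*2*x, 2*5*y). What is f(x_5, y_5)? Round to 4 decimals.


Gradient descent on f(x,y) = 2*x^2 + 5*y^2.
Starting point: (-4.2898, 3.2368), alpha = 0.1
Step 1: grad_x = 2*2*-4.2898 = -17.1592, grad_y = 2*5*3.2368 = 32.368
  x_1 = -4.2898 - 0.1*-17.1592 = -2.5739
  y_1 = 3.2368 - 0.1*32.368 = -0.0
Step 2: grad_x = 2*2*-2.5739 = -10.2955, grad_y = 2*5*-0.0 = -0.0
  x_2 = -2.5739 - 0.1*-10.2955 = -1.5443
  y_2 = -0.0 - 0.1*-0.0 = 0.0
Step 3: grad_x = 2*2*-1.5443 = -6.1773, grad_y = 2*5*0.0 = 0.0
  x_3 = -1.5443 - 0.1*-6.1773 = -0.9266
  y_3 = 0.0 - 0.1*0.0 = 0.0
Step 4: grad_x = 2*2*-0.9266 = -3.7064, grad_y = 2*5*0.0 = 0.0
  x_4 = -0.9266 - 0.1*-3.7064 = -0.556
  y_4 = 0.0 - 0.1*0.0 = 0.0
Step 5: grad_x = 2*2*-0.556 = -2.2238, grad_y = 2*5*0.0 = 0.0
  x_5 = -0.556 - 0.1*-2.2238 = -0.3336
  y_5 = 0.0 - 0.1*0.0 = 0.0
f(-0.3336, 0.0) = 2*(-0.3336)^2 + 5*0.0^2 = 0.2225


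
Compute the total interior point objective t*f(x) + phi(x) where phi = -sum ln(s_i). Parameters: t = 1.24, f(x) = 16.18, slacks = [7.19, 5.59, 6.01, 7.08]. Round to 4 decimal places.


Step 1: Compute log-barrier.
ln values: [1.9727, 1.721, 1.7934, 1.9573]
phi = -(1.9727 + 1.721 + 1.7934 + 1.9573) = -7.4444
Step 2: Compute augmented objective.
t*f(x) = 1.24*16.18 = 20.0632
Total = 20.0632 - 7.4444 = 12.6188


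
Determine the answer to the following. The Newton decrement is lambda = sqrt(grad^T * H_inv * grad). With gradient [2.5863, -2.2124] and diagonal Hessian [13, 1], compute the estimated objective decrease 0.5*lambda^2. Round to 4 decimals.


Step 1: H is diagonal, so H^(-1) * g = [0.1989, -2.2124].
Step 2: g^T H^(-1) g = sum_i g_i^2 / H_ii
  = (2.5863)^2/13 + (-2.2124)^2/1
  = 0.5145 + 4.8947 = 5.4092
Step 3: Objective decrease = 0.5 * g^T H^(-1) g = 2.7046


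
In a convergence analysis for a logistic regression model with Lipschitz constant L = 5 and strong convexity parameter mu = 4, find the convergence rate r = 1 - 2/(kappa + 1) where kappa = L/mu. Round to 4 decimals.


Step 1: Compute the condition number.
kappa = L/mu = 5/4 = 1.25
Step 2: Compute the convergence rate.
r = 1 - 2/(kappa + 1) = 1 - 2*mu/(L + mu) = (L - mu)/(L + mu) = 1/9 = 0.1111


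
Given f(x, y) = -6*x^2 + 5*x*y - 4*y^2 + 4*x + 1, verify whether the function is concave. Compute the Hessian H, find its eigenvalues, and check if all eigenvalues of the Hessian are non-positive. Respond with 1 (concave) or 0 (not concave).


The Hessian of f(x,y) = -6*x^2 + 5*x*y - 4*y^2 + 4*x + 1 is:
H = [[-12, 5], [5, -8]]
Trace = -12 - 8 = -20
Determinant = -12*-8 - (5)^2 = 71
Discriminant = (-20)^2 - 4*71 = 116.0
Eigenvalues: lambda_1 = -15.3852, lambda_2 = -4.6148
The function is concave.

1


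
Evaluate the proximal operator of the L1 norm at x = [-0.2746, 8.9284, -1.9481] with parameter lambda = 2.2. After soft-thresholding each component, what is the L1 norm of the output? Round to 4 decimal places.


Soft-thresholding with lambda = 2.2:
prox(-0.2746) = sign(-0.2746)*max(|-0.2746| - 2.2, 0) = 0.0
prox(8.9284) = sign(8.9284)*max(|8.9284| - 2.2, 0) = 6.7284
prox(-1.9481) = sign(-1.9481)*max(|-1.9481| - 2.2, 0) = 0.0
prox(x) = [0.0, 6.7284, 0.0]
||prox(x)||_1 = 0.0 + 6.7284 + 0.0 = 6.7284


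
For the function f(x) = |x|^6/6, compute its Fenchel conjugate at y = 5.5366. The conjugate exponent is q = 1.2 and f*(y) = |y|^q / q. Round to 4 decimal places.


The conjugate exponent q satisfies 1/p + 1/q = 1.
p = 6, so q = 6/(6 - 1) = 1.2
|y|^q = 5.5366^1.2 = 7.7964
f*(5.5366) = 7.7964 / 1.2 = 6.497


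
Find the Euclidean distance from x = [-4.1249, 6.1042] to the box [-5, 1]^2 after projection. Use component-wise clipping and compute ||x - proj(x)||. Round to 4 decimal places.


Project each component onto [-5, 1].
clip(-4.1249) = -4.1249, clip(6.1042) = 1.0
Projection = [-4.1249, 1.0]
Squared diffs: [0.0, 26.0529]
Distance = sqrt(26.0529) = 5.1042


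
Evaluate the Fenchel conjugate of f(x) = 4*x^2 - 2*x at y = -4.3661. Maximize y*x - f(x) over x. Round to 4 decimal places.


f*(y) = sup_x {y*x - a*x^2 - b*x} = sup_x {(y-b)*x - a*x^2}
FOC: (y - b) - 2a*x = 0 => x* = (y - b)/(2a)
x* = (-4.3661 + 2)/(2*4) = -0.2958
f*(-4.3661) = (y-b)^2/(4a) = (-4.3661 + 2)^2/(4*4)
= 5.5984/16 = 0.3499


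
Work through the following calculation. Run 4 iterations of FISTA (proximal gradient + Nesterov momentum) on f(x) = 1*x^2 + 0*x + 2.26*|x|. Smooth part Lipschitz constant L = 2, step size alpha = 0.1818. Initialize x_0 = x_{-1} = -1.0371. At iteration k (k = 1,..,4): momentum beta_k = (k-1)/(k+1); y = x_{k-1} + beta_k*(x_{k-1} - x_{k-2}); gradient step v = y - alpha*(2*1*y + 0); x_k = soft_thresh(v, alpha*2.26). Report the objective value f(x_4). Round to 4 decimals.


FISTA on f(x) = 1*x^2 + 0*x + 2.26*|x|
L = 2, alpha = 0.1818
Iteration 1: beta = 0.0, y = -1.0371 + 0.0*(-1.0371 + 1.0371) = -1.0371
  grad(y) = -2.0742, v = y - alpha*grad = -0.66
  prox(v) = soft_thresh(-0.66, 0.4109) = -0.2491
Iteration 2: beta = 0.3333, y = -0.2491 + 0.3333*(-0.2491 + 1.0371) = 0.0135
  grad(y) = 0.027, v = y - alpha*grad = 0.0086
  prox(v) = soft_thresh(0.0086, 0.4109) = 0.0
Iteration 3: beta = 0.5, y = 0.0 + 0.5*(0.0 + 0.2491) = 0.1246
  grad(y) = 0.2491, v = y - alpha*grad = 0.0793
  prox(v) = soft_thresh(0.0793, 0.4109) = 0.0
Iteration 4: beta = 0.6, y = 0.0 + 0.6*(0.0 - 0.0) = 0.0
  grad(y) = 0.0, v = y - alpha*grad = 0.0
  prox(v) = soft_thresh(0.0, 0.4109) = 0.0
f(x_4) = 1*0.0^2 + 0*0.0 + 2.26*|0.0| = 0.0


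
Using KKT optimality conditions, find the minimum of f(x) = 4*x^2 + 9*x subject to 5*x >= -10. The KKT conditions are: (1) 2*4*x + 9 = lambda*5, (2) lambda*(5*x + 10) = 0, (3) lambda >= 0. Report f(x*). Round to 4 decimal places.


Step 1: Try lambda = 0 (constraint inactive).
Stationarity: 2*4*x + 9 = 0
x* = -9/(2*4) = -1.125
Check constraint: 5*-1.125 = -5.625 >= -10 -- satisfied.
Step 2: Compute optimal value.
f(x*) = 4*(-1.125)^2 + 9*(-1.125) = -5.0625


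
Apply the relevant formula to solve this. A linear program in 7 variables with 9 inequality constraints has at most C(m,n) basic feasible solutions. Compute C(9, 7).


Each vertex corresponds to some choice of n active constraints out of m, so the number of vertices is at most C(m, n) = m! / (n!(m-n)!).
m = 9, n = 7
Numerator: 9 * 8 * 7 * 6 * 5 * 4 * 3
Denominator: 7! = 5040
C(9, 7) = 36


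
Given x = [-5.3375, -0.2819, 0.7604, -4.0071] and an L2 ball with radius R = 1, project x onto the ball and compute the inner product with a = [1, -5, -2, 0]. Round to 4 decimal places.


Step 1: Compute ||x|| (intermediates to 6 decimals).
||x|| = sqrt((-5.3375)^2 + (-0.2819)^2 + 0.7604^2 + (-4.0071)^2) = 6.72335
Step 2: Project.
Since ||x|| > R, scale = R/||x|| = 1/6.72335 = 0.148735, proj(x) = scale * x
proj(x) = [-0.793873, -0.041928, 0.113098, -0.595996]
Step 3: Dot product.
a^T * proj(x) = 1*(-0.793873) - 5*(-0.041928) - 2*0.113098 + 0*(-0.595996) = -0.8104


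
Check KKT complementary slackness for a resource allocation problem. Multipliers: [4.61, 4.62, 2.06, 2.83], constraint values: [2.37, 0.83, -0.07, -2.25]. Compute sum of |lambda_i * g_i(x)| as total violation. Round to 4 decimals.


KKT complementary slackness check:
lambda_1 * g_1 = 4.61 * 2.37 = 10.9257
lambda_2 * g_2 = 4.62 * 0.83 = 3.8346
lambda_3 * g_3 = 2.06 * -0.07 = -0.1442
lambda_4 * g_4 = 2.83 * -2.25 = -6.3675
Total violation = 10.9257 + 3.8346 + 0.1442 + 6.3675 = 21.272


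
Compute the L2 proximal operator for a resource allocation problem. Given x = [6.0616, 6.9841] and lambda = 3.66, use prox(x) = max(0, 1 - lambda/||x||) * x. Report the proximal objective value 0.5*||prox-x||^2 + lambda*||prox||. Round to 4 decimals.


Step 1: Compute ||x||.
||x|| = 9.2477
Step 2: Compute scaling factor.
scale = max(0, 1 - 3.66/9.2477) = 0.6042
Step 3: prox(x) = [3.6626, 4.22]
||prox(x)|| = 5.5877
Step 4: Proximal objective.
0.5*||prox-x||^2 = 6.6978
lambda*||prox|| = 20.451
Total = 27.1489


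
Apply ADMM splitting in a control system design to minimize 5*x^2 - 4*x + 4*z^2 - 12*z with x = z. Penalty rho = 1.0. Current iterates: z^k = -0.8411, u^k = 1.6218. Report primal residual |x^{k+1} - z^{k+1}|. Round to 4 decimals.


ADMM iteration with rho = 1.0, z^k = -0.8411, u^k = 1.6218
Step 1: x-update.
Minimize 5*x^2 - 4*x + (1.0/2)*(x + 0.8411 + 1.6218)^2
FOC: (2*5 + 1.0)*x = 4 + 1.0*(-0.8411 - 1.6218)
x^{k+1} = 0.1397
Step 2: z-update.
Minimize 4*z^2 - 12*z + (1.0/2)*(0.1397 - z + 1.6218)^2
FOC: (2*4 + 1.0)*z = 12 + 1.0*(0.1397 + 1.6218)
z^{k+1} = 1.5291
Step 3: u-update.
u^{k+1} = 1.6218 + 0.1397 - 1.5291 = 0.2325
Step 4: Primal residual = |0.1397 - 1.5291| = 1.3893


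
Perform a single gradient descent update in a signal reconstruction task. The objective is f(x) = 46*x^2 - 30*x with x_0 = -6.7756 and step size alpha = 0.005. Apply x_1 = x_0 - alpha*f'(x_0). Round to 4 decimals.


We compute the gradient at x_0 and apply the update.
f'(x) = 92*x - 30
f'(-6.7756) = 92*-6.7756 - 30 = -653.3552
x_1 = -6.7756 - 0.005*-653.3552 = -3.5088


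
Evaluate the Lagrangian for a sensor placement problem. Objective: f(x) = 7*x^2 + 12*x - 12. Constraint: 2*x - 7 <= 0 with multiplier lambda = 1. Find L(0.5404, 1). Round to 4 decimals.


Step 1: Evaluate f(x).
f(0.5404) = 7*0.5404^2 + 12*0.5404 - 12 = -3.471
Step 2: Evaluate g(x).
g(0.5404) = 2*0.5404 - 7 = -5.9192
Step 3: Compute Lagrangian.
L = -3.471 + 1*-5.9192 = -9.3902


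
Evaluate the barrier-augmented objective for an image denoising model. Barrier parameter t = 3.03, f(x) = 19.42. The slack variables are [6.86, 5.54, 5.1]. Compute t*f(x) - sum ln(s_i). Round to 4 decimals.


Step 1: Compute log-barrier.
ln values: [1.9257, 1.712, 1.6292]
phi = -(1.9257 + 1.712 + 1.6292) = -5.2669
Step 2: Compute augmented objective.
t*f(x) = 3.03*19.42 = 58.8426
Total = 58.8426 - 5.2669 = 53.5757


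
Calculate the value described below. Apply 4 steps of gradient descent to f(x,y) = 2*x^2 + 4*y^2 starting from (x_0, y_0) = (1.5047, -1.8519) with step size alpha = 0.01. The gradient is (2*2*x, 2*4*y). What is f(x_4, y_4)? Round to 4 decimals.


Gradient descent on f(x,y) = 2*x^2 + 4*y^2.
Starting point: (1.5047, -1.8519), alpha = 0.01
Step 1: grad_x = 2*2*1.5047 = 6.0188, grad_y = 2*4*-1.8519 = -14.8152
  x_1 = 1.5047 - 0.01*6.0188 = 1.4445
  y_1 = -1.8519 - 0.01*-14.8152 = -1.7037
Step 2: grad_x = 2*2*1.4445 = 5.778, grad_y = 2*4*-1.7037 = -13.63
  x_2 = 1.4445 - 0.01*5.778 = 1.3867
  y_2 = -1.7037 - 0.01*-13.63 = -1.5674
Step 3: grad_x = 2*2*1.3867 = 5.5469, grad_y = 2*4*-1.5674 = -12.5396
  x_3 = 1.3867 - 0.01*5.5469 = 1.3313
  y_3 = -1.5674 - 0.01*-12.5396 = -1.4421
Step 4: grad_x = 2*2*1.3313 = 5.325, grad_y = 2*4*-1.4421 = -11.5364
  x_4 = 1.3313 - 0.01*5.325 = 1.278
  y_4 = -1.4421 - 0.01*-11.5364 = -1.3267
f(1.278, -1.3267) = 2*1.278^2 + 4*(-1.3267)^2 = 10.307


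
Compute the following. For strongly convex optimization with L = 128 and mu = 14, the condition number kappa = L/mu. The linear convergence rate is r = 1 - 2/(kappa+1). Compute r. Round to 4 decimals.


Step 1: Compute the condition number.
kappa = L/mu = 128/14 = 9.1429
Step 2: Compute the convergence rate.
r = 1 - 2/(kappa + 1) = 1 - 2*mu/(L + mu) = (L - mu)/(L + mu) = 114/142 = 0.8028


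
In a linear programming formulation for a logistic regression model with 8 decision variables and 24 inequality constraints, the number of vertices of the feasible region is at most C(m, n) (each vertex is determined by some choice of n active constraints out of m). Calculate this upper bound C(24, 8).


Each vertex corresponds to some choice of n active constraints out of m, so the number of vertices is at most C(m, n) = m! / (n!(m-n)!).
m = 24, n = 8
Numerator: 24 * 23 * 22 * 21 * 20 * 19 * 18 * 17
Denominator: 8! = 40320
C(24, 8) = 735471


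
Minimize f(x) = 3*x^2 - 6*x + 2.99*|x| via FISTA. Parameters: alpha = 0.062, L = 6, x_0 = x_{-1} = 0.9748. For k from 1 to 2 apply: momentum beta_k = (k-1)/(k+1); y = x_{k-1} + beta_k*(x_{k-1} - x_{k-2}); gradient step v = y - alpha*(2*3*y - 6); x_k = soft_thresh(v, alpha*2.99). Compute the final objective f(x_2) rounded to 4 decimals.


FISTA on f(x) = 3*x^2 - 6*x + 2.99*|x|
L = 6, alpha = 0.062
Iteration 1: beta = 0.0, y = 0.9748 + 0.0*(0.9748 - 0.9748) = 0.9748
  grad(y) = -0.1512, v = y - alpha*grad = 0.9842
  prox(v) = soft_thresh(0.9842, 0.1854) = 0.7988
Iteration 2: beta = 0.3333, y = 0.7988 + 0.3333*(0.7988 - 0.9748) = 0.7401
  grad(y) = -1.5592, v = y - alpha*grad = 0.8368
  prox(v) = soft_thresh(0.8368, 0.1854) = 0.6514
f(x_2) = 3*0.6514^2 - 6*0.6514 + 2.99*|0.6514| = -0.6877


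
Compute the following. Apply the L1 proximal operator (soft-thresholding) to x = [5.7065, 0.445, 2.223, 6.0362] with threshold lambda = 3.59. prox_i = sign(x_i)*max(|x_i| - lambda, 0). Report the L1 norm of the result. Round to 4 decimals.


Soft-thresholding with lambda = 3.59:
prox(5.7065) = sign(5.7065)*max(|5.7065| - 3.59, 0) = 2.1165
prox(0.445) = sign(0.445)*max(|0.445| - 3.59, 0) = 0.0
prox(2.223) = sign(2.223)*max(|2.223| - 3.59, 0) = 0.0
prox(6.0362) = sign(6.0362)*max(|6.0362| - 3.59, 0) = 2.4462
prox(x) = [2.1165, 0.0, 0.0, 2.4462]
||prox(x)||_1 = 2.1165 + 0.0 + 0.0 + 2.4462 = 4.5627


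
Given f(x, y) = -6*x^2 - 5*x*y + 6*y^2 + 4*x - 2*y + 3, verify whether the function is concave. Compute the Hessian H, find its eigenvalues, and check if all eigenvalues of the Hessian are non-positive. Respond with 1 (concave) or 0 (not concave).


The Hessian of f(x,y) = -6*x^2 - 5*x*y + 6*y^2 + 4*x - 2*y + 3 is:
H = [[-12, -5], [-5, 12]]
Trace = -12 + 12 = 0
Determinant = -12*12 - (-5)^2 = -169
Discriminant = (0)^2 - 4*-169 = 676.0
Eigenvalues: lambda_1 = -13.0, lambda_2 = 13.0
The function is not concave.

0


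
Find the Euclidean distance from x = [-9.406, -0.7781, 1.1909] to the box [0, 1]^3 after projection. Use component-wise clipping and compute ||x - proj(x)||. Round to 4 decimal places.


Project each component onto [0, 1].
clip(-9.406) = 0.0, clip(-0.7781) = 0.0, clip(1.1909) = 1.0
Projection = [0.0, 0.0, 1.0]
Squared diffs: [88.4728, 0.6054, 0.0364]
Distance = sqrt(89.1146) = 9.4401


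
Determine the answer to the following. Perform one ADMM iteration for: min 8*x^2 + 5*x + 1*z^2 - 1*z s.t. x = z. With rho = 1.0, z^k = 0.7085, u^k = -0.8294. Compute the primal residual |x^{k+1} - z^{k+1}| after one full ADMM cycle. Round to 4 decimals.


ADMM iteration with rho = 1.0, z^k = 0.7085, u^k = -0.8294
Step 1: x-update.
Minimize 8*x^2 + 5*x + (1.0/2)*(x - 0.7085 - 0.8294)^2
FOC: (2*8 + 1.0)*x = -5 + 1.0*(0.7085 + 0.8294)
x^{k+1} = -0.2037
Step 2: z-update.
Minimize 1*z^2 - 1*z + (1.0/2)*(-0.2037 - z - 0.8294)^2
FOC: (2*1 + 1.0)*z = 1 + 1.0*(-0.2037 - 0.8294)
z^{k+1} = -0.011
Step 3: u-update.
u^{k+1} = -0.8294 - 0.2037 + 0.011 = -1.022
Step 4: Primal residual = |-0.2037 + 0.011| = 0.1926


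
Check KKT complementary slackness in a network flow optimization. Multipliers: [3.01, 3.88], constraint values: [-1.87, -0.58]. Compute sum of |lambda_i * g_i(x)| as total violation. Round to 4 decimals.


KKT complementary slackness check:
lambda_1 * g_1 = 3.01 * -1.87 = -5.6287
lambda_2 * g_2 = 3.88 * -0.58 = -2.2504
Total violation = 5.6287 + 2.2504 = 7.8791


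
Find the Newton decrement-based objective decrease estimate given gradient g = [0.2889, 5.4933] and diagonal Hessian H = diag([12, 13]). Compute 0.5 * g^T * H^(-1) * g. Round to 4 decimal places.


Step 1: H is diagonal, so H^(-1) * g = [0.0241, 0.4226].
Step 2: g^T H^(-1) g = sum_i g_i^2 / H_ii
  = (0.2889)^2/12 + (5.4933)^2/13
  = 0.007 + 2.3213 = 2.3282
Step 3: Objective decrease = 0.5 * g^T H^(-1) g = 1.1641


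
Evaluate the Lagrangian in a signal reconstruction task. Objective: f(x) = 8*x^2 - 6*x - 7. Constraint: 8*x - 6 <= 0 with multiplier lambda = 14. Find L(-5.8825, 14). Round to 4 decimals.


Step 1: Evaluate f(x).
f(-5.8825) = 8*(-5.8825)^2 - 6*(-5.8825) - 7 = 305.1255
Step 2: Evaluate g(x).
g(-5.8825) = 8*-5.8825 - 6 = -53.06
Step 3: Compute Lagrangian.
L = 305.1255 + 14*-53.06 = -437.7146


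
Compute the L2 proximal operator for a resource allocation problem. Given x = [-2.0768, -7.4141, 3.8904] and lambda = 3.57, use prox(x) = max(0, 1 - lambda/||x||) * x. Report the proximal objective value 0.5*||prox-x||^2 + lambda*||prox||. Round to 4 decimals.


Step 1: Compute ||x||.
||x|| = 8.6265
Step 2: Compute scaling factor.
scale = max(0, 1 - 3.57/8.6265) = 0.5862
Step 3: prox(x) = [-1.2173, -4.3459, 2.2804]
||prox(x)|| = 5.0565
Step 4: Proximal objective.
0.5*||prox-x||^2 = 6.3725
lambda*||prox|| = 18.0517
Total = 24.4243


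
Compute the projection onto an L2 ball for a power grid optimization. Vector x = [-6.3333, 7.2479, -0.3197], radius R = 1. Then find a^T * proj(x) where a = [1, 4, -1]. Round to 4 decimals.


Step 1: Compute ||x|| (intermediates to 6 decimals).
||x|| = sqrt((-6.3333)^2 + 7.2479^2 + (-0.3197)^2) = 9.630418
Step 2: Project.
Since ||x|| > R, scale = R/||x|| = 1/9.630418 = 0.103838, proj(x) = scale * x
proj(x) = [-0.657637, 0.752607, -0.033197]
Step 3: Dot product.
a^T * proj(x) = 1*(-0.657637) + 4*0.752607 - 1*(-0.033197) = 2.386


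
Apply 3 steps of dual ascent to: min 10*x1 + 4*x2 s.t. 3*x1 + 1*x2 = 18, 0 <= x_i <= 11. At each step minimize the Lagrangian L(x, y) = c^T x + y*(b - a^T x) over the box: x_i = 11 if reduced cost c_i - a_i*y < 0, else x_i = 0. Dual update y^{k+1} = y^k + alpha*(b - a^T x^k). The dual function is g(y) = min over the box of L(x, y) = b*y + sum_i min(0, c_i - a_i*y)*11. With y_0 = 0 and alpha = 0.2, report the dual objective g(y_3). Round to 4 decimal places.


Dual ascent for LP: min 10*x1 + 4*x2, 3*x1 + 1*x2 = 18, 0 <= x_i <= 11
Step 1: y^k = 0.0, reduced costs: (10.0, 4.0)
  x^k = (0.0, 0.0), subgradient = b - a^T x = 18.0
  y^{k+1} = 0.0 + 0.2*18.0 = 3.6
Step 2: y^k = 3.6, reduced costs: (-0.8, 0.4)
  x^k = (11.0, 0.0), subgradient = b - a^T x = -15.0
  y^{k+1} = 3.6 + 0.2*-15.0 = 0.6
Step 3: y^k = 0.6, reduced costs: (8.2, 3.4)
  x^k = (0.0, 0.0), subgradient = b - a^T x = 18.0
  y^{k+1} = 0.6 + 0.2*18.0 = 4.2
Dual objective at y_3 = 4.2: reduced costs (-2.6, -0.2), box minimizer x = (11.0, 11.0)
g(y_3) = b*y + (c1 - a1*y)*x1 + (c2 - a2*y)*x2 = 18*4.2 + (-2.6)*11.0 + (-0.2)*11.0 = 75.6 - 28.6 - 2.2 = 44.8


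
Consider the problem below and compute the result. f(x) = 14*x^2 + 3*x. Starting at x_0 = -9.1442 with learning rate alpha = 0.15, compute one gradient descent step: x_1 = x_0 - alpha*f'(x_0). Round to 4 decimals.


We compute the gradient at x_0 and apply the update.
f'(x) = 28*x + 3
f'(-9.1442) = 28*-9.1442 + 3 = -253.0376
x_1 = -9.1442 - 0.15*-253.0376 = 28.8114


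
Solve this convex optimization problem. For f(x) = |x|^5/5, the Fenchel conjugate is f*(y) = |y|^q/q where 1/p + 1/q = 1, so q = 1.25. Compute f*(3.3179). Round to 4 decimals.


The conjugate exponent q satisfies 1/p + 1/q = 1.
p = 5, so q = 5/(5 - 1) = 1.25
|y|^q = 3.3179^1.25 = 4.4779
f*(3.3179) = 4.4779 / 1.25 = 3.5824


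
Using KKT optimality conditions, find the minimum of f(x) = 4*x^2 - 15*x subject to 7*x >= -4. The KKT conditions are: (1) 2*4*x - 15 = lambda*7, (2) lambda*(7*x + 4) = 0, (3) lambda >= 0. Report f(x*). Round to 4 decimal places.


Step 1: Try lambda = 0 (constraint inactive).
Stationarity: 2*4*x - 15 = 0
x* = 15/(2*4) = 1.875
Check constraint: 7*1.875 = 13.125 >= -4 -- satisfied.
Step 2: Compute optimal value.
f(x*) = 4*1.875^2 - 15*1.875 = -14.0625


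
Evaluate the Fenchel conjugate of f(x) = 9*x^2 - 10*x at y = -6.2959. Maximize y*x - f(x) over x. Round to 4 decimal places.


f*(y) = sup_x {y*x - a*x^2 - b*x} = sup_x {(y-b)*x - a*x^2}
FOC: (y - b) - 2a*x = 0 => x* = (y - b)/(2a)
x* = (-6.2959 + 10)/(2*9) = 0.2058
f*(-6.2959) = (y-b)^2/(4a) = (-6.2959 + 10)^2/(4*9)
= 13.7204/36 = 0.3811


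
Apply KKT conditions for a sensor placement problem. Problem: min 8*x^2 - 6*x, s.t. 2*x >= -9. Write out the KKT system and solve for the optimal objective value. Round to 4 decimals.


Step 1: Try lambda = 0 (constraint inactive).
Stationarity: 2*8*x - 6 = 0
x* = 6/(2*8) = 0.375
Check constraint: 2*0.375 = 0.75 >= -9 -- satisfied.
Step 2: Compute optimal value.
f(x*) = 8*0.375^2 - 6*0.375 = -1.125


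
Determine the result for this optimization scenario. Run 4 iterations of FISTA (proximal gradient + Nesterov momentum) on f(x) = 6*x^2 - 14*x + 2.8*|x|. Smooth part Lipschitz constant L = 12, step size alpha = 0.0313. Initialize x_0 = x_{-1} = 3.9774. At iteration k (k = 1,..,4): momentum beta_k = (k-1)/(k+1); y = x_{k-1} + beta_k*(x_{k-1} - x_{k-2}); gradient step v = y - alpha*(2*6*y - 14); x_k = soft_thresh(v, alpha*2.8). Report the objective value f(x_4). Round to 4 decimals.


FISTA on f(x) = 6*x^2 - 14*x + 2.8*|x|
L = 12, alpha = 0.0313
Iteration 1: beta = 0.0, y = 3.9774 + 0.0*(3.9774 - 3.9774) = 3.9774
  grad(y) = 33.7288, v = y - alpha*grad = 2.9217
  prox(v) = soft_thresh(2.9217, 0.0876) = 2.834
Iteration 2: beta = 0.3333, y = 2.834 + 0.3333*(2.834 - 3.9774) = 2.4529
  grad(y) = 15.4352, v = y - alpha*grad = 1.9698
  prox(v) = soft_thresh(1.9698, 0.0876) = 1.8822
Iteration 3: beta = 0.5, y = 1.8822 + 0.5*(1.8822 - 2.834) = 1.4062
  grad(y) = 2.8748, v = y - alpha*grad = 1.3163
  prox(v) = soft_thresh(1.3163, 0.0876) = 1.2286
Iteration 4: beta = 0.6, y = 1.2286 + 0.6*(1.2286 - 1.8822) = 0.8365
  grad(y) = -3.9623, v = y - alpha*grad = 0.9605
  prox(v) = soft_thresh(0.9605, 0.0876) = 0.8729
f(x_4) = 6*0.8729^2 - 14*0.8729 + 2.8*|0.8729| = -5.2047


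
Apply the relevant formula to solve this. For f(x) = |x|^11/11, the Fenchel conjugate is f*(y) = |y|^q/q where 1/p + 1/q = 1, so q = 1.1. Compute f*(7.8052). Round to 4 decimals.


The conjugate exponent q satisfies 1/p + 1/q = 1.
p = 11, so q = 11/(11 - 1) = 1.1
|y|^q = 7.8052^1.1 = 9.5857
f*(7.8052) = 9.5857 / 1.1 = 8.7142


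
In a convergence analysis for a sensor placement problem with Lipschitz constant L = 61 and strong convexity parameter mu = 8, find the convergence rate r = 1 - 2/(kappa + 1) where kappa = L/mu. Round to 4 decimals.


Step 1: Compute the condition number.
kappa = L/mu = 61/8 = 7.625
Step 2: Compute the convergence rate.
r = 1 - 2/(kappa + 1) = 1 - 2*mu/(L + mu) = (L - mu)/(L + mu) = 53/69 = 0.7681


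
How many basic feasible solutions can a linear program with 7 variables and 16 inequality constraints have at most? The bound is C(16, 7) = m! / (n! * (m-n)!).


Each vertex corresponds to some choice of n active constraints out of m, so the number of vertices is at most C(m, n) = m! / (n!(m-n)!).
m = 16, n = 7
Numerator: 16 * 15 * 14 * 13 * 12 * 11 * 10
Denominator: 7! = 5040
C(16, 7) = 11440


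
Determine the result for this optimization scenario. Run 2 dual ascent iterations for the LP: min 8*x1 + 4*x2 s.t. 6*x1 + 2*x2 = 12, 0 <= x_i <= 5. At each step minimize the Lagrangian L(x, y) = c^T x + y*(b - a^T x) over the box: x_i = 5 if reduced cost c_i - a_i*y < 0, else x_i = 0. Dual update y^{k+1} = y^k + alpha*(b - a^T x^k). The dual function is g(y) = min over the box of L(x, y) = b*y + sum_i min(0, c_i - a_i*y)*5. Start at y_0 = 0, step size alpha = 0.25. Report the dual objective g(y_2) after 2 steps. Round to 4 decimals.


Dual ascent for LP: min 8*x1 + 4*x2, 6*x1 + 2*x2 = 12, 0 <= x_i <= 5
Step 1: y^k = 0.0, reduced costs: (8.0, 4.0)
  x^k = (0.0, 0.0), subgradient = b - a^T x = 12.0
  y^{k+1} = 0.0 + 0.25*12.0 = 3.0
Step 2: y^k = 3.0, reduced costs: (-10.0, -2.0)
  x^k = (5.0, 5.0), subgradient = b - a^T x = -28.0
  y^{k+1} = 3.0 + 0.25*-28.0 = -4.0
Dual objective at y_2 = -4.0: reduced costs (32.0, 12.0), box minimizer x = (0.0, 0.0)
g(y_2) = b*y + (c1 - a1*y)*x1 + (c2 - a2*y)*x2 = 12*(-4.0) + 32.0*0.0 + 12.0*0.0 = -48.0 + 0.0 + 0.0 = -48.0


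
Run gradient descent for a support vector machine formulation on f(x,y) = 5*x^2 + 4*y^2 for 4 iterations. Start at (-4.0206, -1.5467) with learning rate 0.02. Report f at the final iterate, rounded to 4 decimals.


Gradient descent on f(x,y) = 5*x^2 + 4*y^2.
Starting point: (-4.0206, -1.5467), alpha = 0.02
Step 1: grad_x = 2*5*-4.0206 = -40.206, grad_y = 2*4*-1.5467 = -12.3736
  x_1 = -4.0206 - 0.02*-40.206 = -3.2165
  y_1 = -1.5467 - 0.02*-12.3736 = -1.2992
Step 2: grad_x = 2*5*-3.2165 = -32.1648, grad_y = 2*4*-1.2992 = -10.3938
  x_2 = -3.2165 - 0.02*-32.1648 = -2.5732
  y_2 = -1.2992 - 0.02*-10.3938 = -1.0914
Step 3: grad_x = 2*5*-2.5732 = -25.7318, grad_y = 2*4*-1.0914 = -8.7308
  x_3 = -2.5732 - 0.02*-25.7318 = -2.0585
  y_3 = -1.0914 - 0.02*-8.7308 = -0.9167
Step 4: grad_x = 2*5*-2.0585 = -20.5855, grad_y = 2*4*-0.9167 = -7.3339
  x_4 = -2.0585 - 0.02*-20.5855 = -1.6468
  y_4 = -0.9167 - 0.02*-7.3339 = -0.7701
f(-1.6468, -0.7701) = 5*(-1.6468)^2 + 4*(-0.7701)^2 = 15.9323


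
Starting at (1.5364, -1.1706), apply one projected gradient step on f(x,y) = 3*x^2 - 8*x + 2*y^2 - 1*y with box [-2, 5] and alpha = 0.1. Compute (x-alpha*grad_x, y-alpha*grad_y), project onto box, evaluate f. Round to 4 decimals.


Step 1: Compute gradient at (1.5364, -1.1706).
grad_x = 2*3*1.5364 - 8 = 1.2184
grad_y = 2*2*-1.1706 - 1 = -5.6824
Step 2: Gradient step.
x_raw = 1.5364 - 0.1*1.2184 = 1.4146
y_raw = -1.1706 - 0.1*-5.6824 = -0.6024
Step 3: Project onto [-2, 5].
x_proj = clip(1.4146) = 1.4146
y_proj = clip(-0.6024) = -0.6024
Step 4: Evaluate f.
f(1.4146, -0.6024) = -3.9855


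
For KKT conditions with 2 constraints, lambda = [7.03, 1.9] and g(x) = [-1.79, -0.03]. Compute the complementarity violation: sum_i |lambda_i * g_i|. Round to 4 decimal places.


KKT complementary slackness check:
lambda_1 * g_1 = 7.03 * -1.79 = -12.5837
lambda_2 * g_2 = 1.9 * -0.03 = -0.057
Total violation = 12.5837 + 0.057 = 12.6407


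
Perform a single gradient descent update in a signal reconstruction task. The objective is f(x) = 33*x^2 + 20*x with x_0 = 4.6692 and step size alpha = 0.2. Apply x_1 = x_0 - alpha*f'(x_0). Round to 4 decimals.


We compute the gradient at x_0 and apply the update.
f'(x) = 66*x + 20
f'(4.6692) = 66*4.6692 + 20 = 328.1672
x_1 = 4.6692 - 0.2*328.1672 = -60.9642


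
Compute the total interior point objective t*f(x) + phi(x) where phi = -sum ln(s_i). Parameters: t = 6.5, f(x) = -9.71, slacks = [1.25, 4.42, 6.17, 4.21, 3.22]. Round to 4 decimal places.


Step 1: Compute log-barrier.
ln values: [0.2231, 1.4861, 1.8197, 1.4375, 1.1694]
phi = -(0.2231 + 1.4861 + 1.8197 + 1.4375 + 1.1694) = -6.1358
Step 2: Compute augmented objective.
t*f(x) = 6.5*-9.71 = -63.115
Total = -63.115 - 6.1358 = -69.2508


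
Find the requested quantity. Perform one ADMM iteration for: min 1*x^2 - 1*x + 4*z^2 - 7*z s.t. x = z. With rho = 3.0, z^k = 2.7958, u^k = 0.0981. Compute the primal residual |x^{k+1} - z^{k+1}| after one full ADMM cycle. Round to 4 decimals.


ADMM iteration with rho = 3.0, z^k = 2.7958, u^k = 0.0981
Step 1: x-update.
Minimize 1*x^2 - 1*x + (3.0/2)*(x - 2.7958 + 0.0981)^2
FOC: (2*1 + 3.0)*x = 1 + 3.0*(2.7958 - 0.0981)
x^{k+1} = 1.8186
Step 2: z-update.
Minimize 4*z^2 - 7*z + (3.0/2)*(1.8186 - z + 0.0981)^2
FOC: (2*4 + 3.0)*z = 7 + 3.0*(1.8186 + 0.0981)
z^{k+1} = 1.1591
Step 3: u-update.
u^{k+1} = 0.0981 + 1.8186 - 1.1591 = 0.7576
Step 4: Primal residual = |1.8186 - 1.1591| = 0.6595


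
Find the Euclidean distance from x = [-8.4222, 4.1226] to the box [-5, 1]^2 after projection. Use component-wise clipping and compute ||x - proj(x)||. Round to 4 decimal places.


Project each component onto [-5, 1].
clip(-8.4222) = -5.0, clip(4.1226) = 1.0
Projection = [-5.0, 1.0]
Squared diffs: [11.7115, 9.7506]
Distance = sqrt(21.4621) = 4.6327
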